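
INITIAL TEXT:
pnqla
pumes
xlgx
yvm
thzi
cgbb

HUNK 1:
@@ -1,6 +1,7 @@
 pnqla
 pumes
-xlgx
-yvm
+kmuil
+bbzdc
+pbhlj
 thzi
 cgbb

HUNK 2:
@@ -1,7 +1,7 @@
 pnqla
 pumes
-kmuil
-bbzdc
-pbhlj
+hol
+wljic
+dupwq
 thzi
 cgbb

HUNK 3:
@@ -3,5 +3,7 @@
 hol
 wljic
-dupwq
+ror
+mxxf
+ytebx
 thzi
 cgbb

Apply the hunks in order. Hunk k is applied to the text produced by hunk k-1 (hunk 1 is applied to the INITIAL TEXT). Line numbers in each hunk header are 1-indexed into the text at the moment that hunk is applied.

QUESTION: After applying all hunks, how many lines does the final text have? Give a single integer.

Answer: 9

Derivation:
Hunk 1: at line 1 remove [xlgx,yvm] add [kmuil,bbzdc,pbhlj] -> 7 lines: pnqla pumes kmuil bbzdc pbhlj thzi cgbb
Hunk 2: at line 1 remove [kmuil,bbzdc,pbhlj] add [hol,wljic,dupwq] -> 7 lines: pnqla pumes hol wljic dupwq thzi cgbb
Hunk 3: at line 3 remove [dupwq] add [ror,mxxf,ytebx] -> 9 lines: pnqla pumes hol wljic ror mxxf ytebx thzi cgbb
Final line count: 9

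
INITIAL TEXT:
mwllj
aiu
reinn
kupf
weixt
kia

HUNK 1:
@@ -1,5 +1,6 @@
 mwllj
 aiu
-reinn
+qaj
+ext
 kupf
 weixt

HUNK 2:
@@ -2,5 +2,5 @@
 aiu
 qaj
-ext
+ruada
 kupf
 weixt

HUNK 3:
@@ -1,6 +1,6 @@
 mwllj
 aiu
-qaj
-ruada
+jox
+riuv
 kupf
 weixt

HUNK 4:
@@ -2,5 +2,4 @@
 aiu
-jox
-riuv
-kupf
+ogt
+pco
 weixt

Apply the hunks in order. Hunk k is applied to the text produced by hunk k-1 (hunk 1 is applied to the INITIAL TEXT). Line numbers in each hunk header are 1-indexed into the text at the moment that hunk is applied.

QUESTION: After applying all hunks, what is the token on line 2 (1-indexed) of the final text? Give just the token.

Hunk 1: at line 1 remove [reinn] add [qaj,ext] -> 7 lines: mwllj aiu qaj ext kupf weixt kia
Hunk 2: at line 2 remove [ext] add [ruada] -> 7 lines: mwllj aiu qaj ruada kupf weixt kia
Hunk 3: at line 1 remove [qaj,ruada] add [jox,riuv] -> 7 lines: mwllj aiu jox riuv kupf weixt kia
Hunk 4: at line 2 remove [jox,riuv,kupf] add [ogt,pco] -> 6 lines: mwllj aiu ogt pco weixt kia
Final line 2: aiu

Answer: aiu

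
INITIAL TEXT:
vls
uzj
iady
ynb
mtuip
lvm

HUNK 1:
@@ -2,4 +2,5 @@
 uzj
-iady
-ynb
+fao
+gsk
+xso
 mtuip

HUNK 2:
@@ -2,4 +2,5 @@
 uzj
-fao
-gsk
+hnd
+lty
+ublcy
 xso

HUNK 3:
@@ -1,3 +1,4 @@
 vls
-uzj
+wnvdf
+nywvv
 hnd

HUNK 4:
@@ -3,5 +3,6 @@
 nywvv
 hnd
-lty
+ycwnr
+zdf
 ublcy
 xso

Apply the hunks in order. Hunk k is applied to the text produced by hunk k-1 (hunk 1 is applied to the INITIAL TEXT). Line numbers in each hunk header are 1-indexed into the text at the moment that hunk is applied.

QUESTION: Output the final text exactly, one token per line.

Hunk 1: at line 2 remove [iady,ynb] add [fao,gsk,xso] -> 7 lines: vls uzj fao gsk xso mtuip lvm
Hunk 2: at line 2 remove [fao,gsk] add [hnd,lty,ublcy] -> 8 lines: vls uzj hnd lty ublcy xso mtuip lvm
Hunk 3: at line 1 remove [uzj] add [wnvdf,nywvv] -> 9 lines: vls wnvdf nywvv hnd lty ublcy xso mtuip lvm
Hunk 4: at line 3 remove [lty] add [ycwnr,zdf] -> 10 lines: vls wnvdf nywvv hnd ycwnr zdf ublcy xso mtuip lvm

Answer: vls
wnvdf
nywvv
hnd
ycwnr
zdf
ublcy
xso
mtuip
lvm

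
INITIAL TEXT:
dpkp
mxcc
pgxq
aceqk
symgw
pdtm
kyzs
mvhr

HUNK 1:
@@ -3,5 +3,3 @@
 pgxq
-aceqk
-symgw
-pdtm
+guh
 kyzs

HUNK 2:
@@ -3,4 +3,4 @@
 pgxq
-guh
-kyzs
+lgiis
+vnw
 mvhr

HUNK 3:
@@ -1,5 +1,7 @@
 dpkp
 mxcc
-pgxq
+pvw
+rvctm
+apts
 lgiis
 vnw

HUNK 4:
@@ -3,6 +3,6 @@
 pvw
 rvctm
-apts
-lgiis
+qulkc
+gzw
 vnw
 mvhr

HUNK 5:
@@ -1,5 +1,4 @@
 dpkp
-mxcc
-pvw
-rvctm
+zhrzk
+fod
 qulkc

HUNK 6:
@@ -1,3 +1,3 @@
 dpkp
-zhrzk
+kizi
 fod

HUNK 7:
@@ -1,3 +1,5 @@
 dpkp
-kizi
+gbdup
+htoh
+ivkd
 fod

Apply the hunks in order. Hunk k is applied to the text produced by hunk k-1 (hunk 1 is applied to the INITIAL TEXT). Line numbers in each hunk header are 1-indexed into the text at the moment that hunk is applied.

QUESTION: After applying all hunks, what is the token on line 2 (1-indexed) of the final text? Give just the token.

Answer: gbdup

Derivation:
Hunk 1: at line 3 remove [aceqk,symgw,pdtm] add [guh] -> 6 lines: dpkp mxcc pgxq guh kyzs mvhr
Hunk 2: at line 3 remove [guh,kyzs] add [lgiis,vnw] -> 6 lines: dpkp mxcc pgxq lgiis vnw mvhr
Hunk 3: at line 1 remove [pgxq] add [pvw,rvctm,apts] -> 8 lines: dpkp mxcc pvw rvctm apts lgiis vnw mvhr
Hunk 4: at line 3 remove [apts,lgiis] add [qulkc,gzw] -> 8 lines: dpkp mxcc pvw rvctm qulkc gzw vnw mvhr
Hunk 5: at line 1 remove [mxcc,pvw,rvctm] add [zhrzk,fod] -> 7 lines: dpkp zhrzk fod qulkc gzw vnw mvhr
Hunk 6: at line 1 remove [zhrzk] add [kizi] -> 7 lines: dpkp kizi fod qulkc gzw vnw mvhr
Hunk 7: at line 1 remove [kizi] add [gbdup,htoh,ivkd] -> 9 lines: dpkp gbdup htoh ivkd fod qulkc gzw vnw mvhr
Final line 2: gbdup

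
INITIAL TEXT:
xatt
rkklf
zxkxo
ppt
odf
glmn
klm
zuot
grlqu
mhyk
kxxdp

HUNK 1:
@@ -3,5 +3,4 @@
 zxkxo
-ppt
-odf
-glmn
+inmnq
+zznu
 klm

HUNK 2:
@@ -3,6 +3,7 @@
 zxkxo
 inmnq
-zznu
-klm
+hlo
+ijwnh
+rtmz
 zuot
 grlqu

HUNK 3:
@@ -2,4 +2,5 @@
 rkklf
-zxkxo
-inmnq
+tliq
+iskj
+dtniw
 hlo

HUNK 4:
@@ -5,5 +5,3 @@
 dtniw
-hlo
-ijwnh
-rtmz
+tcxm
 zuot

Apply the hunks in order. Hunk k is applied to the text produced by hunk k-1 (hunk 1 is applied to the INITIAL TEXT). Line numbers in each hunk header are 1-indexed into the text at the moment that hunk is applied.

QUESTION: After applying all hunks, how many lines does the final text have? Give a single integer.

Hunk 1: at line 3 remove [ppt,odf,glmn] add [inmnq,zznu] -> 10 lines: xatt rkklf zxkxo inmnq zznu klm zuot grlqu mhyk kxxdp
Hunk 2: at line 3 remove [zznu,klm] add [hlo,ijwnh,rtmz] -> 11 lines: xatt rkklf zxkxo inmnq hlo ijwnh rtmz zuot grlqu mhyk kxxdp
Hunk 3: at line 2 remove [zxkxo,inmnq] add [tliq,iskj,dtniw] -> 12 lines: xatt rkklf tliq iskj dtniw hlo ijwnh rtmz zuot grlqu mhyk kxxdp
Hunk 4: at line 5 remove [hlo,ijwnh,rtmz] add [tcxm] -> 10 lines: xatt rkklf tliq iskj dtniw tcxm zuot grlqu mhyk kxxdp
Final line count: 10

Answer: 10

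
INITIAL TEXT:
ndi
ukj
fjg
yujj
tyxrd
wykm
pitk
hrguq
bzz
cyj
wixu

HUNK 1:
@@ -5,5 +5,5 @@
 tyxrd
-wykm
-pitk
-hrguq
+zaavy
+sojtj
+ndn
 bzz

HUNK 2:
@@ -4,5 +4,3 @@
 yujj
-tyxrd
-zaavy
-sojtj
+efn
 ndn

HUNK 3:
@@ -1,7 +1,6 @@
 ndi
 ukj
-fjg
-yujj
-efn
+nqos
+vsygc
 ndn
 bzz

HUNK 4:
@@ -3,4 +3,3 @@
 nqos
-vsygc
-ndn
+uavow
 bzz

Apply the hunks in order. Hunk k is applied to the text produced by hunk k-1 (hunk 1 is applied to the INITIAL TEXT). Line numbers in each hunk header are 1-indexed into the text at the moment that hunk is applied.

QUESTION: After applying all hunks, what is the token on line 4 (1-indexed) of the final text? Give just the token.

Answer: uavow

Derivation:
Hunk 1: at line 5 remove [wykm,pitk,hrguq] add [zaavy,sojtj,ndn] -> 11 lines: ndi ukj fjg yujj tyxrd zaavy sojtj ndn bzz cyj wixu
Hunk 2: at line 4 remove [tyxrd,zaavy,sojtj] add [efn] -> 9 lines: ndi ukj fjg yujj efn ndn bzz cyj wixu
Hunk 3: at line 1 remove [fjg,yujj,efn] add [nqos,vsygc] -> 8 lines: ndi ukj nqos vsygc ndn bzz cyj wixu
Hunk 4: at line 3 remove [vsygc,ndn] add [uavow] -> 7 lines: ndi ukj nqos uavow bzz cyj wixu
Final line 4: uavow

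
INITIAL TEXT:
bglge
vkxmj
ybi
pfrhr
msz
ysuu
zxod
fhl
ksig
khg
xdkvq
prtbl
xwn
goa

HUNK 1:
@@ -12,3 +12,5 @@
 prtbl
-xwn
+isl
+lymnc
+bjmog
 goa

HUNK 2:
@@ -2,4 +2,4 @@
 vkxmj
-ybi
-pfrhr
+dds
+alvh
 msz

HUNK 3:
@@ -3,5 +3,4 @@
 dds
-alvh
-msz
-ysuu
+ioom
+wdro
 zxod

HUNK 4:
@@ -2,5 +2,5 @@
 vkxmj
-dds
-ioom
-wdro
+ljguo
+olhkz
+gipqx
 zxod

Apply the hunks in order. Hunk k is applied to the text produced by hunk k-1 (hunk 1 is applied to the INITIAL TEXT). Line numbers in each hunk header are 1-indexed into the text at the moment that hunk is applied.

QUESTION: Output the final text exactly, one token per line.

Hunk 1: at line 12 remove [xwn] add [isl,lymnc,bjmog] -> 16 lines: bglge vkxmj ybi pfrhr msz ysuu zxod fhl ksig khg xdkvq prtbl isl lymnc bjmog goa
Hunk 2: at line 2 remove [ybi,pfrhr] add [dds,alvh] -> 16 lines: bglge vkxmj dds alvh msz ysuu zxod fhl ksig khg xdkvq prtbl isl lymnc bjmog goa
Hunk 3: at line 3 remove [alvh,msz,ysuu] add [ioom,wdro] -> 15 lines: bglge vkxmj dds ioom wdro zxod fhl ksig khg xdkvq prtbl isl lymnc bjmog goa
Hunk 4: at line 2 remove [dds,ioom,wdro] add [ljguo,olhkz,gipqx] -> 15 lines: bglge vkxmj ljguo olhkz gipqx zxod fhl ksig khg xdkvq prtbl isl lymnc bjmog goa

Answer: bglge
vkxmj
ljguo
olhkz
gipqx
zxod
fhl
ksig
khg
xdkvq
prtbl
isl
lymnc
bjmog
goa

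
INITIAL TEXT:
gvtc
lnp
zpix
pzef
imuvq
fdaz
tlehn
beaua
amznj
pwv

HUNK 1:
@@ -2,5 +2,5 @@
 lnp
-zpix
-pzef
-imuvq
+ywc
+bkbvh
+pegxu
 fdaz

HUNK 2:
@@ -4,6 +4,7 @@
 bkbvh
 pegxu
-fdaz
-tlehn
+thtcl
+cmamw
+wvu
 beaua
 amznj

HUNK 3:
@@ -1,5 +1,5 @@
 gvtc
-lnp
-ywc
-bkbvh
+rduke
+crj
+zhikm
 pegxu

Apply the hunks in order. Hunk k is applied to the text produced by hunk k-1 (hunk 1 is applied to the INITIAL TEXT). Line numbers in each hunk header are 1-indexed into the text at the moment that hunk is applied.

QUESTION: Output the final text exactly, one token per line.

Answer: gvtc
rduke
crj
zhikm
pegxu
thtcl
cmamw
wvu
beaua
amznj
pwv

Derivation:
Hunk 1: at line 2 remove [zpix,pzef,imuvq] add [ywc,bkbvh,pegxu] -> 10 lines: gvtc lnp ywc bkbvh pegxu fdaz tlehn beaua amznj pwv
Hunk 2: at line 4 remove [fdaz,tlehn] add [thtcl,cmamw,wvu] -> 11 lines: gvtc lnp ywc bkbvh pegxu thtcl cmamw wvu beaua amznj pwv
Hunk 3: at line 1 remove [lnp,ywc,bkbvh] add [rduke,crj,zhikm] -> 11 lines: gvtc rduke crj zhikm pegxu thtcl cmamw wvu beaua amznj pwv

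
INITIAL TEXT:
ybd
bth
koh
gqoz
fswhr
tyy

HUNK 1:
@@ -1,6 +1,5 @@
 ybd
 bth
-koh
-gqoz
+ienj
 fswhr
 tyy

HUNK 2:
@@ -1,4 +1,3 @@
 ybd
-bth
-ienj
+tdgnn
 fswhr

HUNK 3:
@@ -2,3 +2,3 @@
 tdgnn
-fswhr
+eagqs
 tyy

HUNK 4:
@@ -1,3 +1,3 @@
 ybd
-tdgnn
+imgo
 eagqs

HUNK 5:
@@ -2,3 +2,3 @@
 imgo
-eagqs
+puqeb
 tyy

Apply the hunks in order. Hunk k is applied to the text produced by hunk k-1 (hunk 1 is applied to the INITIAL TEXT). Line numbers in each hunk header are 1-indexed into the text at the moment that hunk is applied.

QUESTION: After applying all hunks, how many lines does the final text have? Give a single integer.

Hunk 1: at line 1 remove [koh,gqoz] add [ienj] -> 5 lines: ybd bth ienj fswhr tyy
Hunk 2: at line 1 remove [bth,ienj] add [tdgnn] -> 4 lines: ybd tdgnn fswhr tyy
Hunk 3: at line 2 remove [fswhr] add [eagqs] -> 4 lines: ybd tdgnn eagqs tyy
Hunk 4: at line 1 remove [tdgnn] add [imgo] -> 4 lines: ybd imgo eagqs tyy
Hunk 5: at line 2 remove [eagqs] add [puqeb] -> 4 lines: ybd imgo puqeb tyy
Final line count: 4

Answer: 4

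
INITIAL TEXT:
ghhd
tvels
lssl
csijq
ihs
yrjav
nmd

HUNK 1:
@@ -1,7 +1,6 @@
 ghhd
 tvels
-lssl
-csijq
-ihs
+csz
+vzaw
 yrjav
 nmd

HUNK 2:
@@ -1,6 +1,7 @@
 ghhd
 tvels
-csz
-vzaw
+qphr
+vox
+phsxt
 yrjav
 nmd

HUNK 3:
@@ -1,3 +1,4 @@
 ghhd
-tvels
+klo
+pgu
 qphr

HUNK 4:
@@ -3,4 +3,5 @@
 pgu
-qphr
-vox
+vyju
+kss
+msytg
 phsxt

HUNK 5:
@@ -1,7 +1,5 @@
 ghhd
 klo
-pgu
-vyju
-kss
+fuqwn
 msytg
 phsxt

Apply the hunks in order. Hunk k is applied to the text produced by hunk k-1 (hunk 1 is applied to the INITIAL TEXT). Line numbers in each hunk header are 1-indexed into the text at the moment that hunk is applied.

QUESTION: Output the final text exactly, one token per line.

Answer: ghhd
klo
fuqwn
msytg
phsxt
yrjav
nmd

Derivation:
Hunk 1: at line 1 remove [lssl,csijq,ihs] add [csz,vzaw] -> 6 lines: ghhd tvels csz vzaw yrjav nmd
Hunk 2: at line 1 remove [csz,vzaw] add [qphr,vox,phsxt] -> 7 lines: ghhd tvels qphr vox phsxt yrjav nmd
Hunk 3: at line 1 remove [tvels] add [klo,pgu] -> 8 lines: ghhd klo pgu qphr vox phsxt yrjav nmd
Hunk 4: at line 3 remove [qphr,vox] add [vyju,kss,msytg] -> 9 lines: ghhd klo pgu vyju kss msytg phsxt yrjav nmd
Hunk 5: at line 1 remove [pgu,vyju,kss] add [fuqwn] -> 7 lines: ghhd klo fuqwn msytg phsxt yrjav nmd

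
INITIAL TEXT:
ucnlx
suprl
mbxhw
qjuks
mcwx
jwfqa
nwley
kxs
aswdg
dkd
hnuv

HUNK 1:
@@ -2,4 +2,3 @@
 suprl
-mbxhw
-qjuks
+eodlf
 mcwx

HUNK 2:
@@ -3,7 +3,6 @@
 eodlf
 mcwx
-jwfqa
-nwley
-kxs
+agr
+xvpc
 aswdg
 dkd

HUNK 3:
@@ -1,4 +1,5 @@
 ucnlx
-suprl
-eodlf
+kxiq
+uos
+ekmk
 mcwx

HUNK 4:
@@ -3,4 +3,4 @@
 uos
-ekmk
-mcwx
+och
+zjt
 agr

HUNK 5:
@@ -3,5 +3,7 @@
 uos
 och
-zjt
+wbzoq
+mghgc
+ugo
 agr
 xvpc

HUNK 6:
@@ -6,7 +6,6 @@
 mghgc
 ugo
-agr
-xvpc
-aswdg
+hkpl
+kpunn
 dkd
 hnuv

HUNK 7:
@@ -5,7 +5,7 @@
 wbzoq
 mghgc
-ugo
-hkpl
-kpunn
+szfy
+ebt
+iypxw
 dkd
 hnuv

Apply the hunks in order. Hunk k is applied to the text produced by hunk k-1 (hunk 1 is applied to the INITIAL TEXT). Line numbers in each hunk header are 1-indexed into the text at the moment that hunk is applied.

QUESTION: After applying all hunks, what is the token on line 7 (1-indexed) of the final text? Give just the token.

Hunk 1: at line 2 remove [mbxhw,qjuks] add [eodlf] -> 10 lines: ucnlx suprl eodlf mcwx jwfqa nwley kxs aswdg dkd hnuv
Hunk 2: at line 3 remove [jwfqa,nwley,kxs] add [agr,xvpc] -> 9 lines: ucnlx suprl eodlf mcwx agr xvpc aswdg dkd hnuv
Hunk 3: at line 1 remove [suprl,eodlf] add [kxiq,uos,ekmk] -> 10 lines: ucnlx kxiq uos ekmk mcwx agr xvpc aswdg dkd hnuv
Hunk 4: at line 3 remove [ekmk,mcwx] add [och,zjt] -> 10 lines: ucnlx kxiq uos och zjt agr xvpc aswdg dkd hnuv
Hunk 5: at line 3 remove [zjt] add [wbzoq,mghgc,ugo] -> 12 lines: ucnlx kxiq uos och wbzoq mghgc ugo agr xvpc aswdg dkd hnuv
Hunk 6: at line 6 remove [agr,xvpc,aswdg] add [hkpl,kpunn] -> 11 lines: ucnlx kxiq uos och wbzoq mghgc ugo hkpl kpunn dkd hnuv
Hunk 7: at line 5 remove [ugo,hkpl,kpunn] add [szfy,ebt,iypxw] -> 11 lines: ucnlx kxiq uos och wbzoq mghgc szfy ebt iypxw dkd hnuv
Final line 7: szfy

Answer: szfy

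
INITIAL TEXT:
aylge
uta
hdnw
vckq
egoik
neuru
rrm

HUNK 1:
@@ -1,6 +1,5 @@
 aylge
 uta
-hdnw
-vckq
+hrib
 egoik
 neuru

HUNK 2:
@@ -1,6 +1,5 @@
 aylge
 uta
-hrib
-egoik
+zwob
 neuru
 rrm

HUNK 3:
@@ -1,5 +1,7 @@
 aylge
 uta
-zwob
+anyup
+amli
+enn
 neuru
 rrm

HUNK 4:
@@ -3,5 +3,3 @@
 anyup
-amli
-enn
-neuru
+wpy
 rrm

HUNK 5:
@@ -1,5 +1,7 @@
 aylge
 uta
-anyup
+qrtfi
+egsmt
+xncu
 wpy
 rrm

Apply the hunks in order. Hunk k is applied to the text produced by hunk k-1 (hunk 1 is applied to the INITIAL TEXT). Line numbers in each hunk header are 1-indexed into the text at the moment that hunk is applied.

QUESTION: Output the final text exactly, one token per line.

Answer: aylge
uta
qrtfi
egsmt
xncu
wpy
rrm

Derivation:
Hunk 1: at line 1 remove [hdnw,vckq] add [hrib] -> 6 lines: aylge uta hrib egoik neuru rrm
Hunk 2: at line 1 remove [hrib,egoik] add [zwob] -> 5 lines: aylge uta zwob neuru rrm
Hunk 3: at line 1 remove [zwob] add [anyup,amli,enn] -> 7 lines: aylge uta anyup amli enn neuru rrm
Hunk 4: at line 3 remove [amli,enn,neuru] add [wpy] -> 5 lines: aylge uta anyup wpy rrm
Hunk 5: at line 1 remove [anyup] add [qrtfi,egsmt,xncu] -> 7 lines: aylge uta qrtfi egsmt xncu wpy rrm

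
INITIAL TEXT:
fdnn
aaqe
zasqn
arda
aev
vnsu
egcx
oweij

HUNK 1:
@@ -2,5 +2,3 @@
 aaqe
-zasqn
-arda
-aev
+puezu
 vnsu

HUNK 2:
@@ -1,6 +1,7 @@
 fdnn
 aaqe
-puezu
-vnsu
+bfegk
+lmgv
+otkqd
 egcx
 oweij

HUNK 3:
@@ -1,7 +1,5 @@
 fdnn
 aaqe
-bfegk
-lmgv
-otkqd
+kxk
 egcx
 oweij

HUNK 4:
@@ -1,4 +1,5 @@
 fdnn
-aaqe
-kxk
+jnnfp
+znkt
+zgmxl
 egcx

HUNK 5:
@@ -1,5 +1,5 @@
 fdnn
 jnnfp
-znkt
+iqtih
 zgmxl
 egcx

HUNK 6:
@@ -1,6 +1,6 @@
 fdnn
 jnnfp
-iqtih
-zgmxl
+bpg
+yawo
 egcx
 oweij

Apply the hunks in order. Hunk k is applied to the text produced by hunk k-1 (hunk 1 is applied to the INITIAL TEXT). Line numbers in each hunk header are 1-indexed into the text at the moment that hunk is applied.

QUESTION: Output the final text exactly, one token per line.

Answer: fdnn
jnnfp
bpg
yawo
egcx
oweij

Derivation:
Hunk 1: at line 2 remove [zasqn,arda,aev] add [puezu] -> 6 lines: fdnn aaqe puezu vnsu egcx oweij
Hunk 2: at line 1 remove [puezu,vnsu] add [bfegk,lmgv,otkqd] -> 7 lines: fdnn aaqe bfegk lmgv otkqd egcx oweij
Hunk 3: at line 1 remove [bfegk,lmgv,otkqd] add [kxk] -> 5 lines: fdnn aaqe kxk egcx oweij
Hunk 4: at line 1 remove [aaqe,kxk] add [jnnfp,znkt,zgmxl] -> 6 lines: fdnn jnnfp znkt zgmxl egcx oweij
Hunk 5: at line 1 remove [znkt] add [iqtih] -> 6 lines: fdnn jnnfp iqtih zgmxl egcx oweij
Hunk 6: at line 1 remove [iqtih,zgmxl] add [bpg,yawo] -> 6 lines: fdnn jnnfp bpg yawo egcx oweij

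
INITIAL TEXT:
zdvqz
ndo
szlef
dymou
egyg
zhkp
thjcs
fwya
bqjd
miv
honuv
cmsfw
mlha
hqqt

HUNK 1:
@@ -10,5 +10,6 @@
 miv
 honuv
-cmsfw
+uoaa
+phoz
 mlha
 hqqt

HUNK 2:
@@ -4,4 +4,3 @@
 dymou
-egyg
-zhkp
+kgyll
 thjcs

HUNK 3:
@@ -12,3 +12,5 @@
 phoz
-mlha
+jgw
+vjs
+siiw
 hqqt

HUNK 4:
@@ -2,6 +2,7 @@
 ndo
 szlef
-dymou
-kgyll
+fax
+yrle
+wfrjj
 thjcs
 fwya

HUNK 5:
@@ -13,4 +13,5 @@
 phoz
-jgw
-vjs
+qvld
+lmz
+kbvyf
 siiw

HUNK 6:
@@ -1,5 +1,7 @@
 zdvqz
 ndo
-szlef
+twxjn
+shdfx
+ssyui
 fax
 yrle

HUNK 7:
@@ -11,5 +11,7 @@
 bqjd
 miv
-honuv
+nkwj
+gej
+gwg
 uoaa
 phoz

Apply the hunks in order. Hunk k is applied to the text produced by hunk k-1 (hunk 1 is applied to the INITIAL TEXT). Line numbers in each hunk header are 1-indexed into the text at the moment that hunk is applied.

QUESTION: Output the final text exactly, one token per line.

Hunk 1: at line 10 remove [cmsfw] add [uoaa,phoz] -> 15 lines: zdvqz ndo szlef dymou egyg zhkp thjcs fwya bqjd miv honuv uoaa phoz mlha hqqt
Hunk 2: at line 4 remove [egyg,zhkp] add [kgyll] -> 14 lines: zdvqz ndo szlef dymou kgyll thjcs fwya bqjd miv honuv uoaa phoz mlha hqqt
Hunk 3: at line 12 remove [mlha] add [jgw,vjs,siiw] -> 16 lines: zdvqz ndo szlef dymou kgyll thjcs fwya bqjd miv honuv uoaa phoz jgw vjs siiw hqqt
Hunk 4: at line 2 remove [dymou,kgyll] add [fax,yrle,wfrjj] -> 17 lines: zdvqz ndo szlef fax yrle wfrjj thjcs fwya bqjd miv honuv uoaa phoz jgw vjs siiw hqqt
Hunk 5: at line 13 remove [jgw,vjs] add [qvld,lmz,kbvyf] -> 18 lines: zdvqz ndo szlef fax yrle wfrjj thjcs fwya bqjd miv honuv uoaa phoz qvld lmz kbvyf siiw hqqt
Hunk 6: at line 1 remove [szlef] add [twxjn,shdfx,ssyui] -> 20 lines: zdvqz ndo twxjn shdfx ssyui fax yrle wfrjj thjcs fwya bqjd miv honuv uoaa phoz qvld lmz kbvyf siiw hqqt
Hunk 7: at line 11 remove [honuv] add [nkwj,gej,gwg] -> 22 lines: zdvqz ndo twxjn shdfx ssyui fax yrle wfrjj thjcs fwya bqjd miv nkwj gej gwg uoaa phoz qvld lmz kbvyf siiw hqqt

Answer: zdvqz
ndo
twxjn
shdfx
ssyui
fax
yrle
wfrjj
thjcs
fwya
bqjd
miv
nkwj
gej
gwg
uoaa
phoz
qvld
lmz
kbvyf
siiw
hqqt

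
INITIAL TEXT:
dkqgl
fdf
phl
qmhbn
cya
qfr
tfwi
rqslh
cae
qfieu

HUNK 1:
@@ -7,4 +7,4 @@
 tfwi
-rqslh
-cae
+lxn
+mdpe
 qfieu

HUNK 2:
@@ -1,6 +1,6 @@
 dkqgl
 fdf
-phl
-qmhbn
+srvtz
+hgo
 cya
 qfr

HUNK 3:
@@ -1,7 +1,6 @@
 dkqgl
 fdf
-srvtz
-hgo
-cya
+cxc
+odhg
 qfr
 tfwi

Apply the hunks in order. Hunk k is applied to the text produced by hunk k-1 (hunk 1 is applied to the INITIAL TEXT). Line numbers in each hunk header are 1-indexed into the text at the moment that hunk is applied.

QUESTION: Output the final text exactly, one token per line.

Hunk 1: at line 7 remove [rqslh,cae] add [lxn,mdpe] -> 10 lines: dkqgl fdf phl qmhbn cya qfr tfwi lxn mdpe qfieu
Hunk 2: at line 1 remove [phl,qmhbn] add [srvtz,hgo] -> 10 lines: dkqgl fdf srvtz hgo cya qfr tfwi lxn mdpe qfieu
Hunk 3: at line 1 remove [srvtz,hgo,cya] add [cxc,odhg] -> 9 lines: dkqgl fdf cxc odhg qfr tfwi lxn mdpe qfieu

Answer: dkqgl
fdf
cxc
odhg
qfr
tfwi
lxn
mdpe
qfieu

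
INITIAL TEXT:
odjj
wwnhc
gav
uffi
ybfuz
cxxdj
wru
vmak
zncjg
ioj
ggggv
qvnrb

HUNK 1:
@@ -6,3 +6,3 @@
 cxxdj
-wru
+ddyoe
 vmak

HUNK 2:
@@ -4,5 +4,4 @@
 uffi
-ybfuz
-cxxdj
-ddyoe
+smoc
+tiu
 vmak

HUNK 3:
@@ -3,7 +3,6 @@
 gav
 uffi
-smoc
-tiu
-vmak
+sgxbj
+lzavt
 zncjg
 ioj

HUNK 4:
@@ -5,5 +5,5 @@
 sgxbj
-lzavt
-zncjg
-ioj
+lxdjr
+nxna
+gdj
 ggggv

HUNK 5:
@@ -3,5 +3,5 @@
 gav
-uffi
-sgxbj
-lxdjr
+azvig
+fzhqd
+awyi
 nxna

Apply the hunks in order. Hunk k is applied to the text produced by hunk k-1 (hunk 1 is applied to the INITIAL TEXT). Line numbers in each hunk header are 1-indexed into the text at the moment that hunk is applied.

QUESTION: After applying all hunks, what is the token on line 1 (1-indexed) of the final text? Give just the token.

Hunk 1: at line 6 remove [wru] add [ddyoe] -> 12 lines: odjj wwnhc gav uffi ybfuz cxxdj ddyoe vmak zncjg ioj ggggv qvnrb
Hunk 2: at line 4 remove [ybfuz,cxxdj,ddyoe] add [smoc,tiu] -> 11 lines: odjj wwnhc gav uffi smoc tiu vmak zncjg ioj ggggv qvnrb
Hunk 3: at line 3 remove [smoc,tiu,vmak] add [sgxbj,lzavt] -> 10 lines: odjj wwnhc gav uffi sgxbj lzavt zncjg ioj ggggv qvnrb
Hunk 4: at line 5 remove [lzavt,zncjg,ioj] add [lxdjr,nxna,gdj] -> 10 lines: odjj wwnhc gav uffi sgxbj lxdjr nxna gdj ggggv qvnrb
Hunk 5: at line 3 remove [uffi,sgxbj,lxdjr] add [azvig,fzhqd,awyi] -> 10 lines: odjj wwnhc gav azvig fzhqd awyi nxna gdj ggggv qvnrb
Final line 1: odjj

Answer: odjj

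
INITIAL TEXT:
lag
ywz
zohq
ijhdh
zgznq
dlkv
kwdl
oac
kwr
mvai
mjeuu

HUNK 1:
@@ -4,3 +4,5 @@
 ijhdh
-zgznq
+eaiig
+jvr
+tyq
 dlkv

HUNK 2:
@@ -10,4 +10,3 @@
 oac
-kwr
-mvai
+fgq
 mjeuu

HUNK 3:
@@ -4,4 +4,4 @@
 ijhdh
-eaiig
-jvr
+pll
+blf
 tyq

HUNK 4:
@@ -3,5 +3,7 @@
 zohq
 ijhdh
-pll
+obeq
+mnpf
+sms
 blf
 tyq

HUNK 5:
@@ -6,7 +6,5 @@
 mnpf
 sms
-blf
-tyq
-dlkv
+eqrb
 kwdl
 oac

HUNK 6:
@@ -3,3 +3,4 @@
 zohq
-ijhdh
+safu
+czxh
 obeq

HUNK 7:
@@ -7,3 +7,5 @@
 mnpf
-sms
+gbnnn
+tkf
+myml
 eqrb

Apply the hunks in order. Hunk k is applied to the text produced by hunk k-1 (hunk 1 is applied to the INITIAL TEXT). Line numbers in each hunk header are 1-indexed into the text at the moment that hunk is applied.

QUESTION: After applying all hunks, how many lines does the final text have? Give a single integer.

Hunk 1: at line 4 remove [zgznq] add [eaiig,jvr,tyq] -> 13 lines: lag ywz zohq ijhdh eaiig jvr tyq dlkv kwdl oac kwr mvai mjeuu
Hunk 2: at line 10 remove [kwr,mvai] add [fgq] -> 12 lines: lag ywz zohq ijhdh eaiig jvr tyq dlkv kwdl oac fgq mjeuu
Hunk 3: at line 4 remove [eaiig,jvr] add [pll,blf] -> 12 lines: lag ywz zohq ijhdh pll blf tyq dlkv kwdl oac fgq mjeuu
Hunk 4: at line 3 remove [pll] add [obeq,mnpf,sms] -> 14 lines: lag ywz zohq ijhdh obeq mnpf sms blf tyq dlkv kwdl oac fgq mjeuu
Hunk 5: at line 6 remove [blf,tyq,dlkv] add [eqrb] -> 12 lines: lag ywz zohq ijhdh obeq mnpf sms eqrb kwdl oac fgq mjeuu
Hunk 6: at line 3 remove [ijhdh] add [safu,czxh] -> 13 lines: lag ywz zohq safu czxh obeq mnpf sms eqrb kwdl oac fgq mjeuu
Hunk 7: at line 7 remove [sms] add [gbnnn,tkf,myml] -> 15 lines: lag ywz zohq safu czxh obeq mnpf gbnnn tkf myml eqrb kwdl oac fgq mjeuu
Final line count: 15

Answer: 15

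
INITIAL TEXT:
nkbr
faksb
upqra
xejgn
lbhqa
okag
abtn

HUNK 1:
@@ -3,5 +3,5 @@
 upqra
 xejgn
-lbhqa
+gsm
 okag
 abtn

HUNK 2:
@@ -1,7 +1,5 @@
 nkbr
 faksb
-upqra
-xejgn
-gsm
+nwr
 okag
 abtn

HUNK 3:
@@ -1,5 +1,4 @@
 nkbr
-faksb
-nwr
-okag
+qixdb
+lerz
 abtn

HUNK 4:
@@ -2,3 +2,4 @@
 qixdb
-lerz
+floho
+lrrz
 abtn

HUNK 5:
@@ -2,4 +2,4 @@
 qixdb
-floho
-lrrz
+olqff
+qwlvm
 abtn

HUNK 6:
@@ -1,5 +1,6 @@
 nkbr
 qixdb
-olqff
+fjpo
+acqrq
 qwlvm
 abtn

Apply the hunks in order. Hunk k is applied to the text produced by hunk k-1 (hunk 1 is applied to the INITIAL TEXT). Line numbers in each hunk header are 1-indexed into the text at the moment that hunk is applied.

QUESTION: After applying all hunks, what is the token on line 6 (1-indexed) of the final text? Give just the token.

Answer: abtn

Derivation:
Hunk 1: at line 3 remove [lbhqa] add [gsm] -> 7 lines: nkbr faksb upqra xejgn gsm okag abtn
Hunk 2: at line 1 remove [upqra,xejgn,gsm] add [nwr] -> 5 lines: nkbr faksb nwr okag abtn
Hunk 3: at line 1 remove [faksb,nwr,okag] add [qixdb,lerz] -> 4 lines: nkbr qixdb lerz abtn
Hunk 4: at line 2 remove [lerz] add [floho,lrrz] -> 5 lines: nkbr qixdb floho lrrz abtn
Hunk 5: at line 2 remove [floho,lrrz] add [olqff,qwlvm] -> 5 lines: nkbr qixdb olqff qwlvm abtn
Hunk 6: at line 1 remove [olqff] add [fjpo,acqrq] -> 6 lines: nkbr qixdb fjpo acqrq qwlvm abtn
Final line 6: abtn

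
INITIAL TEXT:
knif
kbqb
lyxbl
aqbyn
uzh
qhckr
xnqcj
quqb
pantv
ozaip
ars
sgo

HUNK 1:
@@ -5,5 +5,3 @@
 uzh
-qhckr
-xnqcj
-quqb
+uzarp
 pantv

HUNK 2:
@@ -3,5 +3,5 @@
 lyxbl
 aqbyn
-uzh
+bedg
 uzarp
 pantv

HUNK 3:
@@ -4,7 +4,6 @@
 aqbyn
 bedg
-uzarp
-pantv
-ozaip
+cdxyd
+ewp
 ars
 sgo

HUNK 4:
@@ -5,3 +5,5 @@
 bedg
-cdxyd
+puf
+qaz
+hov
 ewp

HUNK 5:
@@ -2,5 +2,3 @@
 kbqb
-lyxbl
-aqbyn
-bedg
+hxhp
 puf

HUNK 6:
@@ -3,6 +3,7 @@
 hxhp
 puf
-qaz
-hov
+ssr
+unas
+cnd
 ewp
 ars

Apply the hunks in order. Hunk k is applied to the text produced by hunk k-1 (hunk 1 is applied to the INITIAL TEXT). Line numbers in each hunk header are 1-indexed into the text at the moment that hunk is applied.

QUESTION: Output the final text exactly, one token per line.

Hunk 1: at line 5 remove [qhckr,xnqcj,quqb] add [uzarp] -> 10 lines: knif kbqb lyxbl aqbyn uzh uzarp pantv ozaip ars sgo
Hunk 2: at line 3 remove [uzh] add [bedg] -> 10 lines: knif kbqb lyxbl aqbyn bedg uzarp pantv ozaip ars sgo
Hunk 3: at line 4 remove [uzarp,pantv,ozaip] add [cdxyd,ewp] -> 9 lines: knif kbqb lyxbl aqbyn bedg cdxyd ewp ars sgo
Hunk 4: at line 5 remove [cdxyd] add [puf,qaz,hov] -> 11 lines: knif kbqb lyxbl aqbyn bedg puf qaz hov ewp ars sgo
Hunk 5: at line 2 remove [lyxbl,aqbyn,bedg] add [hxhp] -> 9 lines: knif kbqb hxhp puf qaz hov ewp ars sgo
Hunk 6: at line 3 remove [qaz,hov] add [ssr,unas,cnd] -> 10 lines: knif kbqb hxhp puf ssr unas cnd ewp ars sgo

Answer: knif
kbqb
hxhp
puf
ssr
unas
cnd
ewp
ars
sgo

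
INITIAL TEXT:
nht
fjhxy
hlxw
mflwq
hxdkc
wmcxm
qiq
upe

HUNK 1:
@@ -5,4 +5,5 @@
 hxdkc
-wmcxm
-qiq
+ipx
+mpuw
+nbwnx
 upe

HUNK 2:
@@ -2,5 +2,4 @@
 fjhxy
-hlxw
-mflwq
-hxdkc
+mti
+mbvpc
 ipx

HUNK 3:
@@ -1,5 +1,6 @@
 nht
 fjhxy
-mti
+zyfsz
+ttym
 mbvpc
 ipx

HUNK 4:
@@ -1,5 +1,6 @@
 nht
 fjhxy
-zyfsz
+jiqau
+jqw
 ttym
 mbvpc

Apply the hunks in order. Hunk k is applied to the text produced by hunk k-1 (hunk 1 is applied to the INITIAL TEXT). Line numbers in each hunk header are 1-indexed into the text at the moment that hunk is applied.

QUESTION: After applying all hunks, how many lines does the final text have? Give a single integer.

Answer: 10

Derivation:
Hunk 1: at line 5 remove [wmcxm,qiq] add [ipx,mpuw,nbwnx] -> 9 lines: nht fjhxy hlxw mflwq hxdkc ipx mpuw nbwnx upe
Hunk 2: at line 2 remove [hlxw,mflwq,hxdkc] add [mti,mbvpc] -> 8 lines: nht fjhxy mti mbvpc ipx mpuw nbwnx upe
Hunk 3: at line 1 remove [mti] add [zyfsz,ttym] -> 9 lines: nht fjhxy zyfsz ttym mbvpc ipx mpuw nbwnx upe
Hunk 4: at line 1 remove [zyfsz] add [jiqau,jqw] -> 10 lines: nht fjhxy jiqau jqw ttym mbvpc ipx mpuw nbwnx upe
Final line count: 10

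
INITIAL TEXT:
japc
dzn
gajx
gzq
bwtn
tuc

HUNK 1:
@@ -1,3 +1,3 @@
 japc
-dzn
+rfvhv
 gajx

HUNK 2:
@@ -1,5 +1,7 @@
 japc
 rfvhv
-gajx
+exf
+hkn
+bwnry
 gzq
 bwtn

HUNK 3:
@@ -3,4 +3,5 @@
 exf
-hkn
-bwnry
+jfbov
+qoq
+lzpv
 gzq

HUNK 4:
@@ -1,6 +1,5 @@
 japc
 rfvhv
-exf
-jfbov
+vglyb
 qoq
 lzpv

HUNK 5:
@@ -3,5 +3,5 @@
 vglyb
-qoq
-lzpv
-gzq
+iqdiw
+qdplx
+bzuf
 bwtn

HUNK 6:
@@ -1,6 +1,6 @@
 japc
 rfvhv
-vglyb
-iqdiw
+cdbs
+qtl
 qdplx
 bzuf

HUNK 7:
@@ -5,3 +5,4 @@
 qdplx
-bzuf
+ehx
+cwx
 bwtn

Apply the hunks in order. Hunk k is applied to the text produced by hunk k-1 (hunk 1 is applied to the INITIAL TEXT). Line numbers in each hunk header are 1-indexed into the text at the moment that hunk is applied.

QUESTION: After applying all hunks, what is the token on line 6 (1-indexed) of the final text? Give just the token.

Hunk 1: at line 1 remove [dzn] add [rfvhv] -> 6 lines: japc rfvhv gajx gzq bwtn tuc
Hunk 2: at line 1 remove [gajx] add [exf,hkn,bwnry] -> 8 lines: japc rfvhv exf hkn bwnry gzq bwtn tuc
Hunk 3: at line 3 remove [hkn,bwnry] add [jfbov,qoq,lzpv] -> 9 lines: japc rfvhv exf jfbov qoq lzpv gzq bwtn tuc
Hunk 4: at line 1 remove [exf,jfbov] add [vglyb] -> 8 lines: japc rfvhv vglyb qoq lzpv gzq bwtn tuc
Hunk 5: at line 3 remove [qoq,lzpv,gzq] add [iqdiw,qdplx,bzuf] -> 8 lines: japc rfvhv vglyb iqdiw qdplx bzuf bwtn tuc
Hunk 6: at line 1 remove [vglyb,iqdiw] add [cdbs,qtl] -> 8 lines: japc rfvhv cdbs qtl qdplx bzuf bwtn tuc
Hunk 7: at line 5 remove [bzuf] add [ehx,cwx] -> 9 lines: japc rfvhv cdbs qtl qdplx ehx cwx bwtn tuc
Final line 6: ehx

Answer: ehx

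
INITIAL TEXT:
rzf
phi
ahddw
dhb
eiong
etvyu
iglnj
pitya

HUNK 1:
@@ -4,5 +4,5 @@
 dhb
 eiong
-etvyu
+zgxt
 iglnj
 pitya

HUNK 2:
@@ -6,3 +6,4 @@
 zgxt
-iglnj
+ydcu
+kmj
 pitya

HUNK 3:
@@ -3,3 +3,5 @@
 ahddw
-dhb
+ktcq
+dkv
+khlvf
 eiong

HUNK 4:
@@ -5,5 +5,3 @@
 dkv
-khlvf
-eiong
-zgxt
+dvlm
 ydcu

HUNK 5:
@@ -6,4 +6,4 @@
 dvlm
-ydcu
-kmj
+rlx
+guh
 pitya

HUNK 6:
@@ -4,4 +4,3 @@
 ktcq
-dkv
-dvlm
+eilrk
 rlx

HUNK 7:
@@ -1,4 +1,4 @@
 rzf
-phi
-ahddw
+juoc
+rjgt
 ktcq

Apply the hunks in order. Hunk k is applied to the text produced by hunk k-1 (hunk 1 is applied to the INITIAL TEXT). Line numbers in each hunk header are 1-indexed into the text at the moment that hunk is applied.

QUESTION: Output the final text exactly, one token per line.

Answer: rzf
juoc
rjgt
ktcq
eilrk
rlx
guh
pitya

Derivation:
Hunk 1: at line 4 remove [etvyu] add [zgxt] -> 8 lines: rzf phi ahddw dhb eiong zgxt iglnj pitya
Hunk 2: at line 6 remove [iglnj] add [ydcu,kmj] -> 9 lines: rzf phi ahddw dhb eiong zgxt ydcu kmj pitya
Hunk 3: at line 3 remove [dhb] add [ktcq,dkv,khlvf] -> 11 lines: rzf phi ahddw ktcq dkv khlvf eiong zgxt ydcu kmj pitya
Hunk 4: at line 5 remove [khlvf,eiong,zgxt] add [dvlm] -> 9 lines: rzf phi ahddw ktcq dkv dvlm ydcu kmj pitya
Hunk 5: at line 6 remove [ydcu,kmj] add [rlx,guh] -> 9 lines: rzf phi ahddw ktcq dkv dvlm rlx guh pitya
Hunk 6: at line 4 remove [dkv,dvlm] add [eilrk] -> 8 lines: rzf phi ahddw ktcq eilrk rlx guh pitya
Hunk 7: at line 1 remove [phi,ahddw] add [juoc,rjgt] -> 8 lines: rzf juoc rjgt ktcq eilrk rlx guh pitya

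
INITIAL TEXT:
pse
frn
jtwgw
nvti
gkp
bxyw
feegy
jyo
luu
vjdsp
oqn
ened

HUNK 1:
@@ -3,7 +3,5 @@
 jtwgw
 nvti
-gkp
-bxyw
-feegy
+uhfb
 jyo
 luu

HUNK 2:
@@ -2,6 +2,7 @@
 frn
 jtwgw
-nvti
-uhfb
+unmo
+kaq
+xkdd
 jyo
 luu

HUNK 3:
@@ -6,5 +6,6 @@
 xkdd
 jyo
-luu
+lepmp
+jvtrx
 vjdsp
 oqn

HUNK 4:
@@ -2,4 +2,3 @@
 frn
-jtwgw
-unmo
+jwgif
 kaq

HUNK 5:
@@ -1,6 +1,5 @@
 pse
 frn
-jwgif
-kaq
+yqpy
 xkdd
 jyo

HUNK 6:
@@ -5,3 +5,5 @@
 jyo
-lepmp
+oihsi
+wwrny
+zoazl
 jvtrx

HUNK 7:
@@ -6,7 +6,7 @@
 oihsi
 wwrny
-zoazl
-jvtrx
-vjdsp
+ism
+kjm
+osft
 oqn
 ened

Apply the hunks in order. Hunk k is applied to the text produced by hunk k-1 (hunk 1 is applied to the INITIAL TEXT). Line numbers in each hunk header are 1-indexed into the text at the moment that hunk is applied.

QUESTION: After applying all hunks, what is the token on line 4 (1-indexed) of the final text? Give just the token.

Answer: xkdd

Derivation:
Hunk 1: at line 3 remove [gkp,bxyw,feegy] add [uhfb] -> 10 lines: pse frn jtwgw nvti uhfb jyo luu vjdsp oqn ened
Hunk 2: at line 2 remove [nvti,uhfb] add [unmo,kaq,xkdd] -> 11 lines: pse frn jtwgw unmo kaq xkdd jyo luu vjdsp oqn ened
Hunk 3: at line 6 remove [luu] add [lepmp,jvtrx] -> 12 lines: pse frn jtwgw unmo kaq xkdd jyo lepmp jvtrx vjdsp oqn ened
Hunk 4: at line 2 remove [jtwgw,unmo] add [jwgif] -> 11 lines: pse frn jwgif kaq xkdd jyo lepmp jvtrx vjdsp oqn ened
Hunk 5: at line 1 remove [jwgif,kaq] add [yqpy] -> 10 lines: pse frn yqpy xkdd jyo lepmp jvtrx vjdsp oqn ened
Hunk 6: at line 5 remove [lepmp] add [oihsi,wwrny,zoazl] -> 12 lines: pse frn yqpy xkdd jyo oihsi wwrny zoazl jvtrx vjdsp oqn ened
Hunk 7: at line 6 remove [zoazl,jvtrx,vjdsp] add [ism,kjm,osft] -> 12 lines: pse frn yqpy xkdd jyo oihsi wwrny ism kjm osft oqn ened
Final line 4: xkdd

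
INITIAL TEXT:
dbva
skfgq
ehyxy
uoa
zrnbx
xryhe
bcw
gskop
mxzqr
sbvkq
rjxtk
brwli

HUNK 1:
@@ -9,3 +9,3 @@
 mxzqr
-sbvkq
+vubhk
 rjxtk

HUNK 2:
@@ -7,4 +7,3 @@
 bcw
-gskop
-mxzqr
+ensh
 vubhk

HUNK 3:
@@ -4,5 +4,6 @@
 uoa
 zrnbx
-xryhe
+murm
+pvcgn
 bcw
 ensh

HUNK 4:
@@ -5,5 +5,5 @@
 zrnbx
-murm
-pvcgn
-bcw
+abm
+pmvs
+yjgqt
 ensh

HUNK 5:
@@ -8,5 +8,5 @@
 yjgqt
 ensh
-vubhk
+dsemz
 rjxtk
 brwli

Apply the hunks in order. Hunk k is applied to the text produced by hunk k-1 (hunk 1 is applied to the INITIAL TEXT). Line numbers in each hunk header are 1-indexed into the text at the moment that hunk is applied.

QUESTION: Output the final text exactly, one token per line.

Hunk 1: at line 9 remove [sbvkq] add [vubhk] -> 12 lines: dbva skfgq ehyxy uoa zrnbx xryhe bcw gskop mxzqr vubhk rjxtk brwli
Hunk 2: at line 7 remove [gskop,mxzqr] add [ensh] -> 11 lines: dbva skfgq ehyxy uoa zrnbx xryhe bcw ensh vubhk rjxtk brwli
Hunk 3: at line 4 remove [xryhe] add [murm,pvcgn] -> 12 lines: dbva skfgq ehyxy uoa zrnbx murm pvcgn bcw ensh vubhk rjxtk brwli
Hunk 4: at line 5 remove [murm,pvcgn,bcw] add [abm,pmvs,yjgqt] -> 12 lines: dbva skfgq ehyxy uoa zrnbx abm pmvs yjgqt ensh vubhk rjxtk brwli
Hunk 5: at line 8 remove [vubhk] add [dsemz] -> 12 lines: dbva skfgq ehyxy uoa zrnbx abm pmvs yjgqt ensh dsemz rjxtk brwli

Answer: dbva
skfgq
ehyxy
uoa
zrnbx
abm
pmvs
yjgqt
ensh
dsemz
rjxtk
brwli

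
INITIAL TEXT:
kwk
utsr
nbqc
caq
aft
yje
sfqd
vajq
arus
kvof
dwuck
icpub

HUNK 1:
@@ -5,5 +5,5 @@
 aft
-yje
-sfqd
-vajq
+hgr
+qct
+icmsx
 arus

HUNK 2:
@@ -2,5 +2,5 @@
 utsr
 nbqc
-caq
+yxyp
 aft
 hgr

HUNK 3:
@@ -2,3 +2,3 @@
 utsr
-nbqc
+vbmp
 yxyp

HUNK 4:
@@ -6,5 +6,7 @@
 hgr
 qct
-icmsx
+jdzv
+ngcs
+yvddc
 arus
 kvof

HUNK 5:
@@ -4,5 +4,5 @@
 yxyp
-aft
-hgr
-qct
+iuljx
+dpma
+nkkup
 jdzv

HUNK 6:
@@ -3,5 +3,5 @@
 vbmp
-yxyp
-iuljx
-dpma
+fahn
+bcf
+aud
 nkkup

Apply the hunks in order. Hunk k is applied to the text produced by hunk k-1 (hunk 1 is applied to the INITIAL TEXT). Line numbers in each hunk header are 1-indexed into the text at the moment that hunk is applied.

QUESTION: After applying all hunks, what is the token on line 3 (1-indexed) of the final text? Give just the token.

Hunk 1: at line 5 remove [yje,sfqd,vajq] add [hgr,qct,icmsx] -> 12 lines: kwk utsr nbqc caq aft hgr qct icmsx arus kvof dwuck icpub
Hunk 2: at line 2 remove [caq] add [yxyp] -> 12 lines: kwk utsr nbqc yxyp aft hgr qct icmsx arus kvof dwuck icpub
Hunk 3: at line 2 remove [nbqc] add [vbmp] -> 12 lines: kwk utsr vbmp yxyp aft hgr qct icmsx arus kvof dwuck icpub
Hunk 4: at line 6 remove [icmsx] add [jdzv,ngcs,yvddc] -> 14 lines: kwk utsr vbmp yxyp aft hgr qct jdzv ngcs yvddc arus kvof dwuck icpub
Hunk 5: at line 4 remove [aft,hgr,qct] add [iuljx,dpma,nkkup] -> 14 lines: kwk utsr vbmp yxyp iuljx dpma nkkup jdzv ngcs yvddc arus kvof dwuck icpub
Hunk 6: at line 3 remove [yxyp,iuljx,dpma] add [fahn,bcf,aud] -> 14 lines: kwk utsr vbmp fahn bcf aud nkkup jdzv ngcs yvddc arus kvof dwuck icpub
Final line 3: vbmp

Answer: vbmp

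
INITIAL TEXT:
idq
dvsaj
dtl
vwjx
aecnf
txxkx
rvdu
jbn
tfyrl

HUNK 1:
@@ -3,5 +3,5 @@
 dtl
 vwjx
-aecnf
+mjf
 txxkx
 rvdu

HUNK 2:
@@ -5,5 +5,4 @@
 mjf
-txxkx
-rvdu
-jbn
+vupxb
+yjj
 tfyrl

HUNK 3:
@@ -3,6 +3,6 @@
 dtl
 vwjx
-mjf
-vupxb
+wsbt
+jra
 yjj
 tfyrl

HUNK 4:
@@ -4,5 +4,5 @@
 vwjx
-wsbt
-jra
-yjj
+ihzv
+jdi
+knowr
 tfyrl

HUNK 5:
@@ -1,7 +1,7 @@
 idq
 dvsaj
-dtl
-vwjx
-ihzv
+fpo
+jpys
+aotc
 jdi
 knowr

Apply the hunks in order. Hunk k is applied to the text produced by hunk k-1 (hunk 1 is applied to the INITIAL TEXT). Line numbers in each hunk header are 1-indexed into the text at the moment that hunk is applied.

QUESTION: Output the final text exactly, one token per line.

Answer: idq
dvsaj
fpo
jpys
aotc
jdi
knowr
tfyrl

Derivation:
Hunk 1: at line 3 remove [aecnf] add [mjf] -> 9 lines: idq dvsaj dtl vwjx mjf txxkx rvdu jbn tfyrl
Hunk 2: at line 5 remove [txxkx,rvdu,jbn] add [vupxb,yjj] -> 8 lines: idq dvsaj dtl vwjx mjf vupxb yjj tfyrl
Hunk 3: at line 3 remove [mjf,vupxb] add [wsbt,jra] -> 8 lines: idq dvsaj dtl vwjx wsbt jra yjj tfyrl
Hunk 4: at line 4 remove [wsbt,jra,yjj] add [ihzv,jdi,knowr] -> 8 lines: idq dvsaj dtl vwjx ihzv jdi knowr tfyrl
Hunk 5: at line 1 remove [dtl,vwjx,ihzv] add [fpo,jpys,aotc] -> 8 lines: idq dvsaj fpo jpys aotc jdi knowr tfyrl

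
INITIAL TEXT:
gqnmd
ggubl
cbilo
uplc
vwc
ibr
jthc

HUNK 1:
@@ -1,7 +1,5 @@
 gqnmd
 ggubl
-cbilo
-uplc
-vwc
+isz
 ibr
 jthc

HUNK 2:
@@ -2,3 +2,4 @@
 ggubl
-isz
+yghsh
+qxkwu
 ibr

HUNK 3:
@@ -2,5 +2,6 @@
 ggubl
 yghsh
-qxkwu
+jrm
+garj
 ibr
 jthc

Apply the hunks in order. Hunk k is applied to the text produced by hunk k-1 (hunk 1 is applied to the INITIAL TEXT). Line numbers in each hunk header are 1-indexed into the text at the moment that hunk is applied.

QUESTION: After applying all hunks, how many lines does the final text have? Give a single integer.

Hunk 1: at line 1 remove [cbilo,uplc,vwc] add [isz] -> 5 lines: gqnmd ggubl isz ibr jthc
Hunk 2: at line 2 remove [isz] add [yghsh,qxkwu] -> 6 lines: gqnmd ggubl yghsh qxkwu ibr jthc
Hunk 3: at line 2 remove [qxkwu] add [jrm,garj] -> 7 lines: gqnmd ggubl yghsh jrm garj ibr jthc
Final line count: 7

Answer: 7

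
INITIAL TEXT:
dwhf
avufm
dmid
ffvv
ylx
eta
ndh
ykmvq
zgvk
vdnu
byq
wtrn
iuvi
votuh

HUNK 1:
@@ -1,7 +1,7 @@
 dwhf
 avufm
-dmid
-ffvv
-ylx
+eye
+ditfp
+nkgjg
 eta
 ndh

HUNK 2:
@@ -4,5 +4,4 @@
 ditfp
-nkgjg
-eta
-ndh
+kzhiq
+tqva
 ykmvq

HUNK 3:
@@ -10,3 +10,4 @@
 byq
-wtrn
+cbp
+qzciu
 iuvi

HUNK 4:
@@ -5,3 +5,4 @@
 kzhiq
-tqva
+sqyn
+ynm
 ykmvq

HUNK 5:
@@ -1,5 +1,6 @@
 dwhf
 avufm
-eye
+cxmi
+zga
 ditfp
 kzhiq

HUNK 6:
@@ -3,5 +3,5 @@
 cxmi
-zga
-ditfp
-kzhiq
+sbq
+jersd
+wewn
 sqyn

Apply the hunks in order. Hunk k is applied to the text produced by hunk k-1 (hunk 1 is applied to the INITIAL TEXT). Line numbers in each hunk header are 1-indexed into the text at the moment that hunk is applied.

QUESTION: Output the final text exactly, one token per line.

Answer: dwhf
avufm
cxmi
sbq
jersd
wewn
sqyn
ynm
ykmvq
zgvk
vdnu
byq
cbp
qzciu
iuvi
votuh

Derivation:
Hunk 1: at line 1 remove [dmid,ffvv,ylx] add [eye,ditfp,nkgjg] -> 14 lines: dwhf avufm eye ditfp nkgjg eta ndh ykmvq zgvk vdnu byq wtrn iuvi votuh
Hunk 2: at line 4 remove [nkgjg,eta,ndh] add [kzhiq,tqva] -> 13 lines: dwhf avufm eye ditfp kzhiq tqva ykmvq zgvk vdnu byq wtrn iuvi votuh
Hunk 3: at line 10 remove [wtrn] add [cbp,qzciu] -> 14 lines: dwhf avufm eye ditfp kzhiq tqva ykmvq zgvk vdnu byq cbp qzciu iuvi votuh
Hunk 4: at line 5 remove [tqva] add [sqyn,ynm] -> 15 lines: dwhf avufm eye ditfp kzhiq sqyn ynm ykmvq zgvk vdnu byq cbp qzciu iuvi votuh
Hunk 5: at line 1 remove [eye] add [cxmi,zga] -> 16 lines: dwhf avufm cxmi zga ditfp kzhiq sqyn ynm ykmvq zgvk vdnu byq cbp qzciu iuvi votuh
Hunk 6: at line 3 remove [zga,ditfp,kzhiq] add [sbq,jersd,wewn] -> 16 lines: dwhf avufm cxmi sbq jersd wewn sqyn ynm ykmvq zgvk vdnu byq cbp qzciu iuvi votuh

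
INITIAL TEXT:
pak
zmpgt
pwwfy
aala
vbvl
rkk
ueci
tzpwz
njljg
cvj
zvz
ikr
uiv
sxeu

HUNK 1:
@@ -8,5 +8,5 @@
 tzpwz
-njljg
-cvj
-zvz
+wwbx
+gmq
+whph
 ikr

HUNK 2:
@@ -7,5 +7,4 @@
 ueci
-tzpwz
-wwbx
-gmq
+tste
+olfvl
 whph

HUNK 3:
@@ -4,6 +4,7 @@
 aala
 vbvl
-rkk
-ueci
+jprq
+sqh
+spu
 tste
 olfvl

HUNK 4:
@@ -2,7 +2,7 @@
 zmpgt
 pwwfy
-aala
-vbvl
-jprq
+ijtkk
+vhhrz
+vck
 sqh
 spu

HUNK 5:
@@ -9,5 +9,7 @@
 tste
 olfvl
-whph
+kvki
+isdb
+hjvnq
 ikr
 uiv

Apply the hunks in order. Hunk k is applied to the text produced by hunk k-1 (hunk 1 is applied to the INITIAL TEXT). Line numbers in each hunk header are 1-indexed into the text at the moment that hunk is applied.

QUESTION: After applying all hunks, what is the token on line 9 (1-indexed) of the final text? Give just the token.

Hunk 1: at line 8 remove [njljg,cvj,zvz] add [wwbx,gmq,whph] -> 14 lines: pak zmpgt pwwfy aala vbvl rkk ueci tzpwz wwbx gmq whph ikr uiv sxeu
Hunk 2: at line 7 remove [tzpwz,wwbx,gmq] add [tste,olfvl] -> 13 lines: pak zmpgt pwwfy aala vbvl rkk ueci tste olfvl whph ikr uiv sxeu
Hunk 3: at line 4 remove [rkk,ueci] add [jprq,sqh,spu] -> 14 lines: pak zmpgt pwwfy aala vbvl jprq sqh spu tste olfvl whph ikr uiv sxeu
Hunk 4: at line 2 remove [aala,vbvl,jprq] add [ijtkk,vhhrz,vck] -> 14 lines: pak zmpgt pwwfy ijtkk vhhrz vck sqh spu tste olfvl whph ikr uiv sxeu
Hunk 5: at line 9 remove [whph] add [kvki,isdb,hjvnq] -> 16 lines: pak zmpgt pwwfy ijtkk vhhrz vck sqh spu tste olfvl kvki isdb hjvnq ikr uiv sxeu
Final line 9: tste

Answer: tste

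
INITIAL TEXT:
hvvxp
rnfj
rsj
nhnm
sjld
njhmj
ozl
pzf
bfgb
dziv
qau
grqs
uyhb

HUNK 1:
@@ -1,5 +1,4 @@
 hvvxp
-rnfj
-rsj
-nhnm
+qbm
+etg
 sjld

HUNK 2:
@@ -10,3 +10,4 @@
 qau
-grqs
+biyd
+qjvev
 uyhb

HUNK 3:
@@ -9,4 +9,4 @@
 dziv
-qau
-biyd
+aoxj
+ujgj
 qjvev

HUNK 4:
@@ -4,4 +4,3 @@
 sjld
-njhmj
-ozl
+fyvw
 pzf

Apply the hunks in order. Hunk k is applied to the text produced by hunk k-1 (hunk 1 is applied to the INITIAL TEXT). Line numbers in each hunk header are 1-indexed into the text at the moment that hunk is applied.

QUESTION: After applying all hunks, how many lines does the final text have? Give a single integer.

Hunk 1: at line 1 remove [rnfj,rsj,nhnm] add [qbm,etg] -> 12 lines: hvvxp qbm etg sjld njhmj ozl pzf bfgb dziv qau grqs uyhb
Hunk 2: at line 10 remove [grqs] add [biyd,qjvev] -> 13 lines: hvvxp qbm etg sjld njhmj ozl pzf bfgb dziv qau biyd qjvev uyhb
Hunk 3: at line 9 remove [qau,biyd] add [aoxj,ujgj] -> 13 lines: hvvxp qbm etg sjld njhmj ozl pzf bfgb dziv aoxj ujgj qjvev uyhb
Hunk 4: at line 4 remove [njhmj,ozl] add [fyvw] -> 12 lines: hvvxp qbm etg sjld fyvw pzf bfgb dziv aoxj ujgj qjvev uyhb
Final line count: 12

Answer: 12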